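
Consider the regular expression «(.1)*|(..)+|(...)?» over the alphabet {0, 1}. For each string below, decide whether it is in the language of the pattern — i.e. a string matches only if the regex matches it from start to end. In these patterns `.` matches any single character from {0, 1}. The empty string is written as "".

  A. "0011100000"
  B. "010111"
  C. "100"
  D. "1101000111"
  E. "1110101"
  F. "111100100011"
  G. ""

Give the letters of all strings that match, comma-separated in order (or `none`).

A, B, C, D, F, G

A. "0011100000" → match
B. "010111" → match
C. "100" → match
D. "1101000111" → match
E. "1110101" → no match
F. "111100100011" → match
G. "" → match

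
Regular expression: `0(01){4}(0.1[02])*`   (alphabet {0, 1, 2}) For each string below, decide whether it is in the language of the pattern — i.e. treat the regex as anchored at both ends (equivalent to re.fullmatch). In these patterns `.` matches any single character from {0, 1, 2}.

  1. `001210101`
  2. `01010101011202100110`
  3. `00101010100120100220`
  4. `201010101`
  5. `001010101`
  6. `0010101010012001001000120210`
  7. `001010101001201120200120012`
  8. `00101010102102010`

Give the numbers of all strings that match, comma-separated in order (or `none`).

1. `001210101` → no match
2 → no match — must start with `001`
3 → no match
4. `201010101` → no match — must start with `001`
5. `001010101` → match
6 → no match
7 → no match
8 → no match

5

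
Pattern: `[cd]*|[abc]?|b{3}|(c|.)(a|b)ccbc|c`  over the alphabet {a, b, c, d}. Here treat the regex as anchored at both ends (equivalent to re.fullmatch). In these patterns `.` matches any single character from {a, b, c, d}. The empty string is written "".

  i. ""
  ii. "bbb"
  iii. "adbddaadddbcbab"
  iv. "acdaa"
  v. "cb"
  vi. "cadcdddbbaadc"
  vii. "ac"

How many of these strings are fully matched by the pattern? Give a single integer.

2

i → match
ii → match
iii → no match
iv → no match
v → no match
vi → no match
vii → no match
Total matched: 2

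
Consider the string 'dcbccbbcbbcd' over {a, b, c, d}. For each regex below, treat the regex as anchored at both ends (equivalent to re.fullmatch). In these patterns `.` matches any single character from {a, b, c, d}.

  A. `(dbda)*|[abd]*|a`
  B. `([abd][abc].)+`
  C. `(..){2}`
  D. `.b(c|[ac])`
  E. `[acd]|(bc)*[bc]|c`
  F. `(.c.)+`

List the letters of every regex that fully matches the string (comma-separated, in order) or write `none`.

F

A → no match
B → no match
C → no match
D → no match
E → no match
F → match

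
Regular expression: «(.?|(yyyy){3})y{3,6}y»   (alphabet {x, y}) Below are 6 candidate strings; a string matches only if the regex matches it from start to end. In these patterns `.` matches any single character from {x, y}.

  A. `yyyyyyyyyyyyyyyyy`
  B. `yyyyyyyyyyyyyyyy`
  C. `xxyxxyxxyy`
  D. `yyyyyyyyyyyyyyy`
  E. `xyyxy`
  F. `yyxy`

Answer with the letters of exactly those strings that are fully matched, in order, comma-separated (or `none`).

A → match
B → match
C. `xxyxxyxxyy` → no match
D → no match
E. `xyyxy` → no match — must end with `yy`
F. `yyxy` → no match — must end with `yy`

A, B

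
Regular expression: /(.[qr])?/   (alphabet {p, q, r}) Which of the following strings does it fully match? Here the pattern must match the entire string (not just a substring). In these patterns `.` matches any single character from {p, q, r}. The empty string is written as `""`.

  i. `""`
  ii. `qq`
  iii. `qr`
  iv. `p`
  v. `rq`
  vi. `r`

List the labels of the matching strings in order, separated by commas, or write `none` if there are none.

i, ii, iii, v

i. `""` → match
ii. `qq` → match
iii. `qr` → match
iv. `p` → no match
v. `rq` → match
vi. `r` → no match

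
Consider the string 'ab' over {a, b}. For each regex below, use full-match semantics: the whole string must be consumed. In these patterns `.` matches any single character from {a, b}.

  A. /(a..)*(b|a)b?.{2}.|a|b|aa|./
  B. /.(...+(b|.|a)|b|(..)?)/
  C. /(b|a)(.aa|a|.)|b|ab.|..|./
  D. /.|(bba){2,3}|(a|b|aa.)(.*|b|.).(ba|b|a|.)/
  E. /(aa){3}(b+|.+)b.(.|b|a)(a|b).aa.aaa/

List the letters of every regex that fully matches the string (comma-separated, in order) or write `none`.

B, C

A → no match
B → match
C → match
D → no match
E → no match — must start with 'aa'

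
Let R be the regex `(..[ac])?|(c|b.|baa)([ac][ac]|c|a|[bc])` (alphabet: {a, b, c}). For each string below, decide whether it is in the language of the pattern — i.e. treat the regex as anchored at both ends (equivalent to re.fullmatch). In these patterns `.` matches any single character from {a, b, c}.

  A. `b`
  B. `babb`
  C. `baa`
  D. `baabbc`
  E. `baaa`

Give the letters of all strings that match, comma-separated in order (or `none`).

A → no match
B → no match
C → match
D → no match
E → match

C, E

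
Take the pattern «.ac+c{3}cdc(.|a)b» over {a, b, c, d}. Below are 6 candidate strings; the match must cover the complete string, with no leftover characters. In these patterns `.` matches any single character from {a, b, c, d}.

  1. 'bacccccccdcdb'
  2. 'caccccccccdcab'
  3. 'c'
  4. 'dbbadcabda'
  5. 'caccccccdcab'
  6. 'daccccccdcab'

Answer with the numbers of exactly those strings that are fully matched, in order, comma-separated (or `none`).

1, 2, 5, 6

1 → match
2 → match
3 → no match — must end with 'b'
4 → no match — must end with 'b'
5 → match
6 → match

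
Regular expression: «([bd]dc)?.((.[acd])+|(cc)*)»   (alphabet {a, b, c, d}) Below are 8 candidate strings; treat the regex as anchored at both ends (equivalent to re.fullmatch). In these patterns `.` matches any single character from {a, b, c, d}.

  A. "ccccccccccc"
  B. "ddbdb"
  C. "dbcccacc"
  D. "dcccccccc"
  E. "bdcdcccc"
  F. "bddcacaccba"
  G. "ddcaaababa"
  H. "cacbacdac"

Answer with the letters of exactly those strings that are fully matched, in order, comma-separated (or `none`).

A, D, E, F, G, H

A → match
B → no match
C → no match
D → match
E → match
F → match
G → match
H → match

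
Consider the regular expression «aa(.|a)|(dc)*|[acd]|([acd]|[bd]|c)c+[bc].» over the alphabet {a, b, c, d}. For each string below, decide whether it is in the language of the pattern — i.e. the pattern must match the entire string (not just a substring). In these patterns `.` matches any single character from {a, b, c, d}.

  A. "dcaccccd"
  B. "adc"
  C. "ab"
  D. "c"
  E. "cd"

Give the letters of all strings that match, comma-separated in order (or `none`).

A → no match
B → no match
C → no match
D → match
E → no match

D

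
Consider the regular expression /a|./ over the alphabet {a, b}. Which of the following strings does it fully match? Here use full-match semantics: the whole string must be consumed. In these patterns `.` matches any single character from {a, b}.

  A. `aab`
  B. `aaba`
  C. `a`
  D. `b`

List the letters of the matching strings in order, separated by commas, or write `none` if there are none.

C, D

A → no match
B → no match
C → match
D → match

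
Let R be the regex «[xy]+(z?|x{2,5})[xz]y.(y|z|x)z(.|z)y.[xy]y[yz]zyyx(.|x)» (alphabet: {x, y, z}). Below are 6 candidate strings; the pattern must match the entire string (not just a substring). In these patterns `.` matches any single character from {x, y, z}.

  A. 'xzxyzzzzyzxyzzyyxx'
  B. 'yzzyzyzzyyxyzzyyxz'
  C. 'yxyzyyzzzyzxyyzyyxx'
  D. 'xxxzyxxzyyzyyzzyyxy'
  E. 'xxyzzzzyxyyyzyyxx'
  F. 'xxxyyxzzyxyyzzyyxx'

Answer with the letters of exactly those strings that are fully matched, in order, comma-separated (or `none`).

A → match
B → match
C → match
D → match
E → match
F → match

A, B, C, D, E, F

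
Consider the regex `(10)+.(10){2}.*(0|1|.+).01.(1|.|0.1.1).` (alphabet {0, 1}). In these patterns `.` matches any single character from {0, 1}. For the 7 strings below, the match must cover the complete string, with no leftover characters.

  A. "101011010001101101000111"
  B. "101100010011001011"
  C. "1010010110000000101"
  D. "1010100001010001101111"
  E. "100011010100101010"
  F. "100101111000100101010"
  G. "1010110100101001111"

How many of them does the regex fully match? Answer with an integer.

A → no match
B → no match
C → no match
D → no match
E → no match
F → no match
G → match
Total matched: 1

1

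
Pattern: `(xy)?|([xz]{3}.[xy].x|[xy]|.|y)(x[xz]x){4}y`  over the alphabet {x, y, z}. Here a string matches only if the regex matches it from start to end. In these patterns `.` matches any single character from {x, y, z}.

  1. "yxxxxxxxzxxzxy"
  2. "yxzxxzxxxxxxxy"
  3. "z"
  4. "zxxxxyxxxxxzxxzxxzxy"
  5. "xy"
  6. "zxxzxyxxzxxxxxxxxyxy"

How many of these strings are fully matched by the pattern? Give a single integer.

1 → match
2 → match
3 → no match
4 → match
5 → match
6 → no match
Total matched: 4

4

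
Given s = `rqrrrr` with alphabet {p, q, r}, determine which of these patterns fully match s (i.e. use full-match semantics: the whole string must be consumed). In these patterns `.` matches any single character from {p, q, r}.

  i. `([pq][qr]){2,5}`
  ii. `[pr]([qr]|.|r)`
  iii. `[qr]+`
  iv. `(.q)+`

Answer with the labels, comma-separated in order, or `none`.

iii

i → no match
ii → no match
iii → match
iv → no match — must end with `q`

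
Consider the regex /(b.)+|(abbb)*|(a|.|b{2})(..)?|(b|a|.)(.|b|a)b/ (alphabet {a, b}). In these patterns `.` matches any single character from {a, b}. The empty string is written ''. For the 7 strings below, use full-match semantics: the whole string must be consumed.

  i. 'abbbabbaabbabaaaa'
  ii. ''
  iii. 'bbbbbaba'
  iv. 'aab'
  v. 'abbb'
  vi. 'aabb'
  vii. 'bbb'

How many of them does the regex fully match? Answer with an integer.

5

i → no match
ii → match
iii → match
iv → match
v → match
vi → no match
vii → match
Total matched: 5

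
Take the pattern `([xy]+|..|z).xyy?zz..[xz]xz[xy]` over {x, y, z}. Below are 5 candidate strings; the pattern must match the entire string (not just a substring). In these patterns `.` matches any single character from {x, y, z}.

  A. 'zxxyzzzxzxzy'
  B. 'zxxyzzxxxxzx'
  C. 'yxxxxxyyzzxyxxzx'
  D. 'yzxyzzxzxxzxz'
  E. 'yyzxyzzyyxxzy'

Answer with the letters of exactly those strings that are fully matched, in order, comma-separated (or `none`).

A, B, C, E

A. 'zxxyzzzxzxzy' → match
B. 'zxxyzzxxxxzx' → match
C → match
D → no match
E → match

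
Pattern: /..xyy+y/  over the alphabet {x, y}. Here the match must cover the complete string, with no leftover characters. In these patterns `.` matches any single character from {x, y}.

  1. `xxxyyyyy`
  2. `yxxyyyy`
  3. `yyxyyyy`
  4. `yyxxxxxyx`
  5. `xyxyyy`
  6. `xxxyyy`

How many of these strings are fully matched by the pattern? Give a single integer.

1 → match
2 → match
3 → match
4 → no match — must end with `yy`
5 → match
6 → match
Total matched: 5

5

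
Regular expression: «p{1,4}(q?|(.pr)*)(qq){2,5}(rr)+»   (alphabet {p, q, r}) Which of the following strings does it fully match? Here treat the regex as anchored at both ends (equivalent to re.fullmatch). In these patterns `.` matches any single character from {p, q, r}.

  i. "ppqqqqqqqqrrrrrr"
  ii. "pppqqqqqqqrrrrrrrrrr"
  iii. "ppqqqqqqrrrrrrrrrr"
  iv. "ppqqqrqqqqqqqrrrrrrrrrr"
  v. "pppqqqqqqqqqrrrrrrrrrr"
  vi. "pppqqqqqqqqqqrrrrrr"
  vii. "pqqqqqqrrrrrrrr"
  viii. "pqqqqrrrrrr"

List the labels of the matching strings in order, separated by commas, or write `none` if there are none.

i → match
ii → match
iii → match
iv → no match
v → match
vi → match
vii → match
viii → match

i, ii, iii, v, vi, vii, viii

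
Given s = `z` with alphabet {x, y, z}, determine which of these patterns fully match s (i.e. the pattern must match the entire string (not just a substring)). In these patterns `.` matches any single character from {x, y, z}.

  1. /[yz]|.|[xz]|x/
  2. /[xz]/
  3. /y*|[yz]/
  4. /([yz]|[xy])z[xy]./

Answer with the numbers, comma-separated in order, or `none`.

1 → match
2 → match
3 → match
4 → no match

1, 2, 3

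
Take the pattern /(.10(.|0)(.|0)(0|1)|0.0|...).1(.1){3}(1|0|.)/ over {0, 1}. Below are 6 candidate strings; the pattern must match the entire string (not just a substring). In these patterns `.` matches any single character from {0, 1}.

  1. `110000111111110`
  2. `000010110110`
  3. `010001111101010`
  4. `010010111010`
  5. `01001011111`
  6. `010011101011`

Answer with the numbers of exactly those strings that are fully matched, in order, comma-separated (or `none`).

1 → match
2 → no match
3 → match
4 → match
5 → no match
6 → match

1, 3, 4, 6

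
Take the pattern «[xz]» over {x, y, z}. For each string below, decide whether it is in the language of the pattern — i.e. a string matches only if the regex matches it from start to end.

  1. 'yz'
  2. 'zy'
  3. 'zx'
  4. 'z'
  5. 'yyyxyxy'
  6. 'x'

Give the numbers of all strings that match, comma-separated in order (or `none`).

1. 'yz' → no match
2. 'zy' → no match
3. 'zx' → no match
4. 'z' → match
5. 'yyyxyxy' → no match
6. 'x' → match

4, 6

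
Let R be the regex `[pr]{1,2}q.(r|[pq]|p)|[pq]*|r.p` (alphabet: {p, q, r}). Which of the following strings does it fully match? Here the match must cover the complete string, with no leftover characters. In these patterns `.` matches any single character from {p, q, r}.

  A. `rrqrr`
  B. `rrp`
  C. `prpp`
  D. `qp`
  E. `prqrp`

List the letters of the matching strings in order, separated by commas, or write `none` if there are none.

A → match
B → match
C → no match
D → match
E → match

A, B, D, E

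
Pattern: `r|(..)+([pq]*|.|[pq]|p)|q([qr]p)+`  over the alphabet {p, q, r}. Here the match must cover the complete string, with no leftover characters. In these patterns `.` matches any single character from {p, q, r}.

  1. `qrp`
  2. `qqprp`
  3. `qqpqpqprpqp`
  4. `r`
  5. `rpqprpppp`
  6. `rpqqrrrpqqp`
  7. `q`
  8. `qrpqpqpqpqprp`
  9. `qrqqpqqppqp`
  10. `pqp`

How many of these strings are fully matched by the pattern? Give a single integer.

9

1 → match
2 → match
3 → match
4 → match
5 → match
6 → match
7 → no match
8 → match
9 → match
10 → match
Total matched: 9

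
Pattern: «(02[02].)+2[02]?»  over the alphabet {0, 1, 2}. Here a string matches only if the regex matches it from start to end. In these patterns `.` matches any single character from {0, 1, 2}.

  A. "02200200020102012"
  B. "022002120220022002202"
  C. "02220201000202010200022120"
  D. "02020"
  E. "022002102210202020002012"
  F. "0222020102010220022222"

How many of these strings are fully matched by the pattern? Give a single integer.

A → match
B → no match
C → no match
D. "02020" → no match
E → no match
F → match
Total matched: 2

2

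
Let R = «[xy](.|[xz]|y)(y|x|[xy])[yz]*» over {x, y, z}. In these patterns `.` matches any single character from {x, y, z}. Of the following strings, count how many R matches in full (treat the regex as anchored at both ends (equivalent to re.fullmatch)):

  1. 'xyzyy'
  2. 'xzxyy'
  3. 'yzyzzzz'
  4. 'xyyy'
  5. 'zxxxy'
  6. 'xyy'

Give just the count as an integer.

4

1. 'xyzyy' → no match
2. 'xzxyy' → match
3. 'yzyzzzz' → match
4. 'xyyy' → match
5. 'zxxxy' → no match
6. 'xyy' → match
Total matched: 4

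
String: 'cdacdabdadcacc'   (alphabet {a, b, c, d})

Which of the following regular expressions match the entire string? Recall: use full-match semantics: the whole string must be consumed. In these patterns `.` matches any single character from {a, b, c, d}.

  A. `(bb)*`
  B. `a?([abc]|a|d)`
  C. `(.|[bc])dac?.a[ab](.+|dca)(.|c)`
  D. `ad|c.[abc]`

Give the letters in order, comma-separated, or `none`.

C

A → no match
B → no match
C → match
D → no match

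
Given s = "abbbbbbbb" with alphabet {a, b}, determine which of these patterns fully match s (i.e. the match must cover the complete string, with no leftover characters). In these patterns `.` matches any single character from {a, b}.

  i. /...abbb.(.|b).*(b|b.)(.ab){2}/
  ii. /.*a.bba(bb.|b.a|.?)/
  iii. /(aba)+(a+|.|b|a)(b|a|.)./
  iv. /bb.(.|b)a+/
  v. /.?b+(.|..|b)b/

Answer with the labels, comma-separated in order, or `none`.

v

i → no match — must end with "ab"
ii → no match
iii → no match — must start with "aba"
iv → no match — must start with "bb"
v → match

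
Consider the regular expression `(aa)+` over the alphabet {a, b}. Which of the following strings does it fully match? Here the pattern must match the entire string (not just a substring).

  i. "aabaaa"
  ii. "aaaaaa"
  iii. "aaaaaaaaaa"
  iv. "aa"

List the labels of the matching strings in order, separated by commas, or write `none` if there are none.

ii, iii, iv

i → no match
ii → match
iii → match
iv → match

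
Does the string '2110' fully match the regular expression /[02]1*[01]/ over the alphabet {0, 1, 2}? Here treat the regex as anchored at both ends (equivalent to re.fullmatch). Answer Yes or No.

Yes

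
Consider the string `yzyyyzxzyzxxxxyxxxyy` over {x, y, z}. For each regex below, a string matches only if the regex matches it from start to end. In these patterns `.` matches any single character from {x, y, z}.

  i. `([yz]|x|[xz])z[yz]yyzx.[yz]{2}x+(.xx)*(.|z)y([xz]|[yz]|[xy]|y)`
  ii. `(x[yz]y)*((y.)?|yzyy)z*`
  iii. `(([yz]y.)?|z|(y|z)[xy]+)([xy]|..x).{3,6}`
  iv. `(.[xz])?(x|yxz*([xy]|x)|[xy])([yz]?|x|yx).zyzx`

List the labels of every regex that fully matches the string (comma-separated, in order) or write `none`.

i → match
ii → no match
iii → no match
iv → no match — must end with `zyzx`

i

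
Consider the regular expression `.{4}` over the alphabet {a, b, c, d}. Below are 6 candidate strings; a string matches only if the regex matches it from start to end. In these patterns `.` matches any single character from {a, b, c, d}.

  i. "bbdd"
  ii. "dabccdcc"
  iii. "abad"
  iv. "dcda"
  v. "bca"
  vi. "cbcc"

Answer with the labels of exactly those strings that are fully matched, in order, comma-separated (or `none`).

i, iii, iv, vi

i. "bbdd" → match
ii. "dabccdcc" → no match
iii. "abad" → match
iv. "dcda" → match
v. "bca" → no match
vi. "cbcc" → match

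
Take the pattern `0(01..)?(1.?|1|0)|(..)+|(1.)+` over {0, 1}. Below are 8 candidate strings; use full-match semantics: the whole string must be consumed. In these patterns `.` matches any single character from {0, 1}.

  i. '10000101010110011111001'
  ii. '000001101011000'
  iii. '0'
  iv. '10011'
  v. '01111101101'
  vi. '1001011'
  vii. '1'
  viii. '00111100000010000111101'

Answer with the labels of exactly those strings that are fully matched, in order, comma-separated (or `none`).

i → no match
ii → no match
iii → no match
iv → no match
v → no match
vi → no match
vii → no match
viii → no match

none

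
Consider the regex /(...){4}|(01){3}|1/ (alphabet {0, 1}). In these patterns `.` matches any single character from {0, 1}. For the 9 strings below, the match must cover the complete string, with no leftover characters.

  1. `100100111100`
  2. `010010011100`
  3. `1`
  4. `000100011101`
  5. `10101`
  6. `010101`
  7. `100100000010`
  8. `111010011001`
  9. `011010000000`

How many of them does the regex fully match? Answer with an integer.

8

1 → match
2 → match
3 → match
4 → match
5 → no match
6 → match
7 → match
8 → match
9 → match
Total matched: 8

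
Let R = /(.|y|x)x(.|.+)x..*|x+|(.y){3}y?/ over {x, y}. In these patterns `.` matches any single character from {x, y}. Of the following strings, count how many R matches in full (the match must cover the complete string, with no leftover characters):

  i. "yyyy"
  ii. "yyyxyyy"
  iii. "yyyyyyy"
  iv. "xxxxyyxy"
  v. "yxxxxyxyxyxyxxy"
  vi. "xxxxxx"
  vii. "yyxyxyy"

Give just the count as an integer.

5

i → no match
ii → no match
iii → match
iv → match
v → match
vi → match
vii → match
Total matched: 5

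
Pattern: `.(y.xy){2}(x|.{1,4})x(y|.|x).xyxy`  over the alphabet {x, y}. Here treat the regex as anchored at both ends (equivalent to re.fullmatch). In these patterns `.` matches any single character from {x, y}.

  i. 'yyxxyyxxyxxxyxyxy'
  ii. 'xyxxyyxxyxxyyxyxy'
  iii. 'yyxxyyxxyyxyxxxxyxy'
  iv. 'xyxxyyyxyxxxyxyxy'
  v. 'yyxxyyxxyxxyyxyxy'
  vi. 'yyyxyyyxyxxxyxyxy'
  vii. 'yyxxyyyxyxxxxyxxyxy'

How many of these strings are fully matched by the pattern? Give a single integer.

i → match
ii → match
iii → match
iv → match
v → match
vi → match
vii → match
Total matched: 7

7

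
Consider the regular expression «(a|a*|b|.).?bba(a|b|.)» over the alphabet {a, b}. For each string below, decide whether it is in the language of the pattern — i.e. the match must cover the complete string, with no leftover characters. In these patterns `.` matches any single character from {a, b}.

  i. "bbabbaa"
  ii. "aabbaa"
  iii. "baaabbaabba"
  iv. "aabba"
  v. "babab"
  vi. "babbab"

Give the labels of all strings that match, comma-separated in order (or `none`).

i → no match
ii → match
iii → no match
iv → no match
v → no match
vi → match

ii, vi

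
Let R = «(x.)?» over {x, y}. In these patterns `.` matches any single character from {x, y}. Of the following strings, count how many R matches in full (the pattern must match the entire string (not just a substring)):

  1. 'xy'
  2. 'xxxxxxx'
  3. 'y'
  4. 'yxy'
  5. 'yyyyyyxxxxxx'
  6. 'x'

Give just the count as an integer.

1 → match
2 → no match
3 → no match
4 → no match
5 → no match
6 → no match
Total matched: 1

1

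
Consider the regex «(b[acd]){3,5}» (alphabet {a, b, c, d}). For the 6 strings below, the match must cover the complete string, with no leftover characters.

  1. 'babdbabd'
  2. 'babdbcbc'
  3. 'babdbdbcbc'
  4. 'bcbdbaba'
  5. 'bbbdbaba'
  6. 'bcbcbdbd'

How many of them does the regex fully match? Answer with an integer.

5

1. 'babdbabd' → match
2. 'babdbcbc' → match
3. 'babdbdbcbc' → match
4. 'bcbdbaba' → match
5. 'bbbdbaba' → no match
6. 'bcbcbdbd' → match
Total matched: 5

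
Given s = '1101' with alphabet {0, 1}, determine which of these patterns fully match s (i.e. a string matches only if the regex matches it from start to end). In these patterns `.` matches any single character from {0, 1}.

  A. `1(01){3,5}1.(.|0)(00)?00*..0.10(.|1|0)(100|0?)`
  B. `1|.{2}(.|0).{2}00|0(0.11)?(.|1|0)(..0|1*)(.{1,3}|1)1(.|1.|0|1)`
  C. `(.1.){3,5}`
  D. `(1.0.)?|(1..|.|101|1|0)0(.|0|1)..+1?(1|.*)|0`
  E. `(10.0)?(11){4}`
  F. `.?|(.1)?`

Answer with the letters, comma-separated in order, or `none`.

D

A → no match — must start with '101'
B → no match
C → no match
D → match
E → no match — must end with '11'
F → no match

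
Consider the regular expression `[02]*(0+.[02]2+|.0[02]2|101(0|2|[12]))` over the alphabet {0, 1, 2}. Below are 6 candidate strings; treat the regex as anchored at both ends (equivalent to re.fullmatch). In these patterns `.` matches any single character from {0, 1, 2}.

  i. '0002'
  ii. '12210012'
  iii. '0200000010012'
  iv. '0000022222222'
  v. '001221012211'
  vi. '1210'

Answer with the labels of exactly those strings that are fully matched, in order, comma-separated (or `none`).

i, iv

i → match
ii → no match
iii → no match
iv → match
v → no match
vi → no match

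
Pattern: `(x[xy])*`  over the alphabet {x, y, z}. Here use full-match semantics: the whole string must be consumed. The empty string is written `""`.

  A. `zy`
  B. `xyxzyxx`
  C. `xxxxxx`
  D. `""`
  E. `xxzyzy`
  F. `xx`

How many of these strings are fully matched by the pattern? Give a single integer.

3

A → no match
B → no match
C → match
D → match
E → no match
F → match
Total matched: 3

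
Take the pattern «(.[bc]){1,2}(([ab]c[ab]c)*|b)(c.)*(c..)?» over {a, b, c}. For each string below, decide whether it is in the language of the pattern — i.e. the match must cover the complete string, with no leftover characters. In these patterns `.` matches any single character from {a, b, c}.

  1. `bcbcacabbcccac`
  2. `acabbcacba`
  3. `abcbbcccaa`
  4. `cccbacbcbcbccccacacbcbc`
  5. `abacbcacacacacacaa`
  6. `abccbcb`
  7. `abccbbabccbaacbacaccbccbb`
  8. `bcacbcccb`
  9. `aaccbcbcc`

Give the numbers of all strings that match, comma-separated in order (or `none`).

1 → no match
2 → match
3 → match
4 → match
5 → match
6 → match
7 → no match
8 → match
9 → no match

2, 3, 4, 5, 6, 8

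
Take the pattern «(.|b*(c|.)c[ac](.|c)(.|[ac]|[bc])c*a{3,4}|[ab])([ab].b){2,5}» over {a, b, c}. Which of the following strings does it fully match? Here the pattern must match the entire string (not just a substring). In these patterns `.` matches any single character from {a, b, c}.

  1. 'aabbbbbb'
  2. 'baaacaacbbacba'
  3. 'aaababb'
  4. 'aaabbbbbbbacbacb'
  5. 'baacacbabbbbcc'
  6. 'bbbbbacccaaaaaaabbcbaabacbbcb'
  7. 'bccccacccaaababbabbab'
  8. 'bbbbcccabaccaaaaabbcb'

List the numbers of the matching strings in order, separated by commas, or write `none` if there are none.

1 → no match
2 → no match — must end with 'b'
3 → match
4 → match
5 → no match — must end with 'b'
6 → match
7 → match
8 → no match

3, 4, 6, 7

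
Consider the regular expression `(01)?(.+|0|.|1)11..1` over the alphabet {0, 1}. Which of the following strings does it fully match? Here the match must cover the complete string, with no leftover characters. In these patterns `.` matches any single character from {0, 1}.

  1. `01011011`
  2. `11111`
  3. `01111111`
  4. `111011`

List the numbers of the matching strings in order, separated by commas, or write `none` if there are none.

1 → match
2 → no match
3 → match
4 → match

1, 3, 4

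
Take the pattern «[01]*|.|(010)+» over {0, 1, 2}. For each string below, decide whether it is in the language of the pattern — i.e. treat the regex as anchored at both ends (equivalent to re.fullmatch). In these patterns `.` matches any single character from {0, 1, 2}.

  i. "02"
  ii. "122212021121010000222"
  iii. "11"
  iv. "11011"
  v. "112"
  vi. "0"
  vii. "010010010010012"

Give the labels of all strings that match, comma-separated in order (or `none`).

iii, iv, vi

i → no match
ii → no match
iii → match
iv → match
v → no match
vi → match
vii → no match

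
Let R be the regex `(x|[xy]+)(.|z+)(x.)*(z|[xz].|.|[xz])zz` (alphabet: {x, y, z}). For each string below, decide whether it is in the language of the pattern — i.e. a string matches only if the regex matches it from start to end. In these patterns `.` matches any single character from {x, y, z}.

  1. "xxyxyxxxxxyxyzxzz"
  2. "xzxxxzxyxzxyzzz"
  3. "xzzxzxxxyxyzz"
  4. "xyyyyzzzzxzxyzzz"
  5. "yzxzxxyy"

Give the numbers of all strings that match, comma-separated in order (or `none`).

1 → match
2 → match
3 → match
4 → match
5 → no match — must end with "zz"

1, 2, 3, 4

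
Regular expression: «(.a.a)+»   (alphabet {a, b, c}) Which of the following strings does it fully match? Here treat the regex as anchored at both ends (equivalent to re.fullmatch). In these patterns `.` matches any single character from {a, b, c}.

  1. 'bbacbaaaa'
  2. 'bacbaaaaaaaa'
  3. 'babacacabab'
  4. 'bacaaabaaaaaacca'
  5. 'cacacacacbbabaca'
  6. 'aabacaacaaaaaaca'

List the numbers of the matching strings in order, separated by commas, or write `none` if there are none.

1 → no match
2 → no match
3 → no match — must end with 'a'
4 → no match
5 → no match
6 → no match

none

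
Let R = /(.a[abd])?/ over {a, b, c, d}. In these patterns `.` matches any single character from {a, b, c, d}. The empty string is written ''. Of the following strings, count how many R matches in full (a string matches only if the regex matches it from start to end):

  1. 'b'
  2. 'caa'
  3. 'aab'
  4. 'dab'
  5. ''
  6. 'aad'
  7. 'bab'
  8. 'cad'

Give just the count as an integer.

1 → no match
2 → match
3 → match
4 → match
5 → match
6 → match
7 → match
8 → match
Total matched: 7

7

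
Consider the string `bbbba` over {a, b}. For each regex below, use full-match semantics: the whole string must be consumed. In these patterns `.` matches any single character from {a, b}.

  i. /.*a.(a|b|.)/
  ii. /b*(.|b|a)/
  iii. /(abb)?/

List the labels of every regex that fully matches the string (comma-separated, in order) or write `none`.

ii

i → no match
ii → match
iii → no match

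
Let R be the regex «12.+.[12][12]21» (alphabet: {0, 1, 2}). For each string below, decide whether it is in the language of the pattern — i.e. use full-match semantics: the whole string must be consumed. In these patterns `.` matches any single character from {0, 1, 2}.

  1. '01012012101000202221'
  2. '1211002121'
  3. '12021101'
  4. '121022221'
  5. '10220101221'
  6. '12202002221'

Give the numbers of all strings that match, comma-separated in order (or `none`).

2, 4, 6

1 → no match — must start with '12'
2 → match
3 → no match — must end with '21'
4 → match
5 → no match — must start with '12'
6 → match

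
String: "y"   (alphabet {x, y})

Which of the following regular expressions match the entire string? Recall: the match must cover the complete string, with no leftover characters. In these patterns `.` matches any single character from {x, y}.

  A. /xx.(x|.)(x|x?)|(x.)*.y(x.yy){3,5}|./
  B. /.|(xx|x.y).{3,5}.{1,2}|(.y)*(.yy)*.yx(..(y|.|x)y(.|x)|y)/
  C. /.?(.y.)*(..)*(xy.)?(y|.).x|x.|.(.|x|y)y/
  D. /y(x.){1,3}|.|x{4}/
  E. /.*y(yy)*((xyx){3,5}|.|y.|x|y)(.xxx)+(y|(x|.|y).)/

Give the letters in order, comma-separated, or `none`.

A, B, D

A → match
B → match
C → no match
D → match
E → no match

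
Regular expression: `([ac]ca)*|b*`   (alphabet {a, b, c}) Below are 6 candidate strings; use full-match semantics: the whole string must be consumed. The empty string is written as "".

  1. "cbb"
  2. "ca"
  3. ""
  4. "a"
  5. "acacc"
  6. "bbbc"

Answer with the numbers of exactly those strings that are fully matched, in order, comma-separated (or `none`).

1 → no match
2 → no match
3 → match
4 → no match
5 → no match
6 → no match

3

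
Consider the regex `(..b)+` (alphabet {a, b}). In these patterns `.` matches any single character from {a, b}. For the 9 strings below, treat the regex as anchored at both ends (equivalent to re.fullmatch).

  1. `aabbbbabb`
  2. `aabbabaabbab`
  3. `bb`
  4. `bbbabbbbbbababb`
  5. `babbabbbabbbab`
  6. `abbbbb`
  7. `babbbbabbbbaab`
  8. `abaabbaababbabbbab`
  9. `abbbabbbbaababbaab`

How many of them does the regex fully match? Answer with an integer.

1. `aabbbbabb` → match
2. `aabbabaabbab` → match
3. `bb` → no match
4 → match
5 → no match
6. `abbbbb` → match
7 → no match
8 → no match
9 → match
Total matched: 5

5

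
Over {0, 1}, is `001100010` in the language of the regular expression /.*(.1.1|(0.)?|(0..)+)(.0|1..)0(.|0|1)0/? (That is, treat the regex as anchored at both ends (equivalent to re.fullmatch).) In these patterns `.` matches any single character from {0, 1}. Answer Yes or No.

Yes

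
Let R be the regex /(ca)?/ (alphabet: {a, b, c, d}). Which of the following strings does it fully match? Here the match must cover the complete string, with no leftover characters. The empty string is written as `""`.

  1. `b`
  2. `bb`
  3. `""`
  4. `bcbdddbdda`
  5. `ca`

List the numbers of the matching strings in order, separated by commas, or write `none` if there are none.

1 → no match
2 → no match
3 → match
4 → no match
5 → match

3, 5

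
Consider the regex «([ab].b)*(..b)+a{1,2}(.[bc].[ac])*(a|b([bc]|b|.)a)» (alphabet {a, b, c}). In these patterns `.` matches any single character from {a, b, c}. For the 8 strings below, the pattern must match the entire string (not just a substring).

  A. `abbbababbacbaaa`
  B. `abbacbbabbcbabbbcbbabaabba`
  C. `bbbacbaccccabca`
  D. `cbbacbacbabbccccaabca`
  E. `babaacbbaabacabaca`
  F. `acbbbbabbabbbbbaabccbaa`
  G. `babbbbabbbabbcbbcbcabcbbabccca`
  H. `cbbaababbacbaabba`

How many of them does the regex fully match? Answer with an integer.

A → match
B → match
C → match
D → match
E → match
F → match
G → match
H → match
Total matched: 8

8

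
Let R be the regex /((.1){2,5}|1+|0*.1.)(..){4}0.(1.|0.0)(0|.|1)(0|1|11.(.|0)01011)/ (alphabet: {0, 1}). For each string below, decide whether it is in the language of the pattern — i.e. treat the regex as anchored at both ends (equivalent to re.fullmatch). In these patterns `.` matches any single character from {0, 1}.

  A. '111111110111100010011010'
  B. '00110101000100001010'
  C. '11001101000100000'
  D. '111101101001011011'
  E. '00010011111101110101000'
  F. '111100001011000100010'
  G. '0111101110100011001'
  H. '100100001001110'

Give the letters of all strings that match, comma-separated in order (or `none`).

A → match
B → match
C → match
D → match
E → no match
F → no match
G → no match
H → match

A, B, C, D, H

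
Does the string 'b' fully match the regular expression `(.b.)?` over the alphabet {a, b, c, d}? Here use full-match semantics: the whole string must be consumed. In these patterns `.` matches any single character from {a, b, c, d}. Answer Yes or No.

No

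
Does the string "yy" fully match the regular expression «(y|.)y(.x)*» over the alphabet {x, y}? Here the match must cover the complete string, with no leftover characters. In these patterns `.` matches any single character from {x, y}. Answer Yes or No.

Yes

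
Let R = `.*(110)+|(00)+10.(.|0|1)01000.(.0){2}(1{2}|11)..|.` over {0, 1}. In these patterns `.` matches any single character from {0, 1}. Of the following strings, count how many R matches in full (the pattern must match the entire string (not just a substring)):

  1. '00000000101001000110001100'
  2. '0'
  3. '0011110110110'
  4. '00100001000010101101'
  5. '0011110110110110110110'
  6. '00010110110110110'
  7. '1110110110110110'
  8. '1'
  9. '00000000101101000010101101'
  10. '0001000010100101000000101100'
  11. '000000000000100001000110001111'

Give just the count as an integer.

1 → match
2 → match
3 → match
4 → match
5 → match
6 → match
7 → match
8 → match
9 → match
10 → no match
11 → match
Total matched: 10

10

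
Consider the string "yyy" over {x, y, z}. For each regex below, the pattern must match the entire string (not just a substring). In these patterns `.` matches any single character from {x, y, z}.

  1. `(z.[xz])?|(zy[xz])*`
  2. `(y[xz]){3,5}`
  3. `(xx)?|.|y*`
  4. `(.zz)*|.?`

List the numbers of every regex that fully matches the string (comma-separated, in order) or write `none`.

3

1 → no match
2 → no match
3 → match
4 → no match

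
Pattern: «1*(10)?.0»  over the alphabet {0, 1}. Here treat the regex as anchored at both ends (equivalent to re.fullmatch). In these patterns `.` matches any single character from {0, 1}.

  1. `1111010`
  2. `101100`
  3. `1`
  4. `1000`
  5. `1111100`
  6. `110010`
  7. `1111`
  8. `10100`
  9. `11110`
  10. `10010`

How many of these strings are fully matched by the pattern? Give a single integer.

1. `1111010` → match
2. `101100` → no match
3. `1` → no match — must end with `0`
4. `1000` → match
5. `1111100` → match
6. `110010` → no match
7. `1111` → no match — must end with `0`
8. `10100` → no match
9. `11110` → match
10. `10010` → no match
Total matched: 4

4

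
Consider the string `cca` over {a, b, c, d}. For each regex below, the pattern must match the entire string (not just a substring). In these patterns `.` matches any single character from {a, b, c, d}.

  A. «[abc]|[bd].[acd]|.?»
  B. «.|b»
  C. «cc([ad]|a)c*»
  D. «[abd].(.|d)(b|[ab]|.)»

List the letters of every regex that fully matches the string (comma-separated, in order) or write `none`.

A → no match
B → no match
C → match
D → no match

C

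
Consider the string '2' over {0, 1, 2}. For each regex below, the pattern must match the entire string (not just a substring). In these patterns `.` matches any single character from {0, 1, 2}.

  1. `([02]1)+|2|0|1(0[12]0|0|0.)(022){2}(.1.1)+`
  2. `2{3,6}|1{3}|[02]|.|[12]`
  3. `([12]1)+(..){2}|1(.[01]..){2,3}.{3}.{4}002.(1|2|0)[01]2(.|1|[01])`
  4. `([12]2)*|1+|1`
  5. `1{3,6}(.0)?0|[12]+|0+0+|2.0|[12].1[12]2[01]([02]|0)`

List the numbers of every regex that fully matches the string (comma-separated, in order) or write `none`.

1 → match
2 → match
3 → no match
4 → no match
5 → match

1, 2, 5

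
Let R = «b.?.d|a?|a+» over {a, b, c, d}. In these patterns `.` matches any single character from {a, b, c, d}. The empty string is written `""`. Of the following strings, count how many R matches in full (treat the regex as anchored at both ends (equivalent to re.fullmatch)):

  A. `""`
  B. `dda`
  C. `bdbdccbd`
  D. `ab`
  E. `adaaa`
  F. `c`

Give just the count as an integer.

1

A → match
B → no match
C → no match
D → no match
E → no match
F → no match
Total matched: 1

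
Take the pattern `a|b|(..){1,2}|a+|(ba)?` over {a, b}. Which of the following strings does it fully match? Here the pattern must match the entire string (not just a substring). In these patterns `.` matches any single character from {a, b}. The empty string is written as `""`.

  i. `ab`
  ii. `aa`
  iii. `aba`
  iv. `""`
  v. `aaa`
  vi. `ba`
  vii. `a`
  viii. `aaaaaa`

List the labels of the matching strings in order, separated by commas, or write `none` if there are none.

i, ii, iv, v, vi, vii, viii

i. `ab` → match
ii. `aa` → match
iii. `aba` → no match
iv. `""` → match
v. `aaa` → match
vi. `ba` → match
vii. `a` → match
viii. `aaaaaa` → match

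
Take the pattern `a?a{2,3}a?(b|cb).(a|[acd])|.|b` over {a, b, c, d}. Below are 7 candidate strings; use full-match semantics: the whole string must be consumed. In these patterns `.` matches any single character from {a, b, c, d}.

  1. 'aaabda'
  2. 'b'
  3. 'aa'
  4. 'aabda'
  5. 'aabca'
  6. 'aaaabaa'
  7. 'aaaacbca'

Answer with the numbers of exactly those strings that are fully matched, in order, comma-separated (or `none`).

1 → match
2 → match
3 → no match
4 → match
5 → match
6 → match
7 → match

1, 2, 4, 5, 6, 7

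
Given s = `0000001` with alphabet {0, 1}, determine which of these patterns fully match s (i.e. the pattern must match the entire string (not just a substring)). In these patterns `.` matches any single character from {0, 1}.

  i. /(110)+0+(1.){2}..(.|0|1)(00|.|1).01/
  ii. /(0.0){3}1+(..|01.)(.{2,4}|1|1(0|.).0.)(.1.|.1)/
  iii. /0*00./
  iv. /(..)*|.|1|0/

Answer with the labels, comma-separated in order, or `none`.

iii

i → no match — must start with `110`
ii → no match
iii → match
iv → no match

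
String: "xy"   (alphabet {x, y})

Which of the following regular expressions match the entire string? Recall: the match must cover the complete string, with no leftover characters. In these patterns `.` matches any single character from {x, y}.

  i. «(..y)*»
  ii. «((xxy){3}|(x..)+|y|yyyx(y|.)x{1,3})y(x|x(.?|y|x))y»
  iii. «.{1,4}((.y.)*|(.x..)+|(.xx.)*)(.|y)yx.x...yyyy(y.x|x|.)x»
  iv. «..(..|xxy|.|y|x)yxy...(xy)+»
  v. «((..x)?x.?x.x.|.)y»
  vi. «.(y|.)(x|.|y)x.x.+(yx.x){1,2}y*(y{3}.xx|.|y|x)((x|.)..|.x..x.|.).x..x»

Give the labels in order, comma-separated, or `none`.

i → no match
ii → no match
iii → no match — must end with "x"
iv → no match
v → match
vi → no match — must end with "x"

v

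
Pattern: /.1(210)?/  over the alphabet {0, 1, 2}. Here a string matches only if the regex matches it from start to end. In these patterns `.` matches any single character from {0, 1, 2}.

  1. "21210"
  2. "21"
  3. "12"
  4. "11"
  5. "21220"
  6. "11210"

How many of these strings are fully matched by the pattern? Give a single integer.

1. "21210" → match
2. "21" → match
3. "12" → no match
4. "11" → match
5. "21220" → no match
6. "11210" → match
Total matched: 4

4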